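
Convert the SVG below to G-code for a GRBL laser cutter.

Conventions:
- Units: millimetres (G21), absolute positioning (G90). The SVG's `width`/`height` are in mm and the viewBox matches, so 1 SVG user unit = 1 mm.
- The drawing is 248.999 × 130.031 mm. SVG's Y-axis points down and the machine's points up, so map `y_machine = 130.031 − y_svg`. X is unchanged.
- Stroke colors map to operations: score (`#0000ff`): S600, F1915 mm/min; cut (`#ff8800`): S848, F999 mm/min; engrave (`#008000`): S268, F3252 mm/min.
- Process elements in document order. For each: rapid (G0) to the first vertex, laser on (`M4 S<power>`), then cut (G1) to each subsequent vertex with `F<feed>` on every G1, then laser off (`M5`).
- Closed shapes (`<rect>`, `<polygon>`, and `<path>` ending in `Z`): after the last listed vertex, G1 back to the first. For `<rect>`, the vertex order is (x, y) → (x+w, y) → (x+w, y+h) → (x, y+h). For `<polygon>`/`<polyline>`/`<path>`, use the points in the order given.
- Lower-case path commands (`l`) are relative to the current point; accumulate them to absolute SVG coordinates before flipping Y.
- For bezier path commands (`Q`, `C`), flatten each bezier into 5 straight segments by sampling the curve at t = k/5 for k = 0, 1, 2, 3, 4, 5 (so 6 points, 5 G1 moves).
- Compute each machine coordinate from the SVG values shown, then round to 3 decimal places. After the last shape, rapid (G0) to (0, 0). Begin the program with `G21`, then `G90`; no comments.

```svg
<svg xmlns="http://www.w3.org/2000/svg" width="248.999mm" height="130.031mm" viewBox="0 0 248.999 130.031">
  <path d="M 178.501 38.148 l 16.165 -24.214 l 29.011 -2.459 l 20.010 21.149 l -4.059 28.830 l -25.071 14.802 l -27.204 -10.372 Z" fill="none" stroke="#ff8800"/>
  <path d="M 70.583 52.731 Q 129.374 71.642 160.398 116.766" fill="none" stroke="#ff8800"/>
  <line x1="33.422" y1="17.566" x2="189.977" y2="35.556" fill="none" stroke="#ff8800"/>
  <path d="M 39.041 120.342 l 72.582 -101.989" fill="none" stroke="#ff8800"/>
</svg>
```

viewBox `0 0 248.999 130.031` with mm width/height → 1 unit = 1 mm. Flip: y_m = 130.031 − y_svg.

**Shape 1** — `<path>` regular polygon, stroke `#ff8800` → cut (S848, F999). Machine vertices: (178.501,91.883) → (194.666,116.097) → (223.677,118.556) → (243.687,97.407) → (239.628,68.577) → (214.557,53.775) → (187.353,64.147) → (178.501,91.883). Closed: final G1 returns to the first vertex.

**Shape 2** — `<path>` quadratic bezier, stroke `#ff8800` → cut (S848, F999). Control points (SVG): P0=(70.583,52.731), P1=(129.374,71.642), P2=(160.398,116.766); sampled at t=k/5. Machine vertices: (70.583,77.300) → (92.989,68.687) → (113.173,57.977) → (131.136,45.170) → (146.878,30.266) → (160.398,13.265). Open path.

**Shape 3** — `<line>` line segment, stroke `#ff8800` → cut (S848, F999). Machine vertices: (33.422,112.465) → (189.977,94.475). Open path.

**Shape 4** — `<path>` line segment, stroke `#ff8800` → cut (S848, F999). Machine vertices: (39.041,9.689) → (111.623,111.678). Open path.

G21
G90
G0 X178.501 Y91.883
M4 S848
G1 X194.666 Y116.097 F999
G1 X223.677 Y118.556 F999
G1 X243.687 Y97.407 F999
G1 X239.628 Y68.577 F999
G1 X214.557 Y53.775 F999
G1 X187.353 Y64.147 F999
G1 X178.501 Y91.883 F999
M5
G0 X70.583 Y77.300
M4 S848
G1 X92.989 Y68.687 F999
G1 X113.173 Y57.977 F999
G1 X131.136 Y45.170 F999
G1 X146.878 Y30.266 F999
G1 X160.398 Y13.265 F999
M5
G0 X33.422 Y112.465
M4 S848
G1 X189.977 Y94.475 F999
M5
G0 X39.041 Y9.689
M4 S848
G1 X111.623 Y111.678 F999
M5
G0 X0.000 Y0.000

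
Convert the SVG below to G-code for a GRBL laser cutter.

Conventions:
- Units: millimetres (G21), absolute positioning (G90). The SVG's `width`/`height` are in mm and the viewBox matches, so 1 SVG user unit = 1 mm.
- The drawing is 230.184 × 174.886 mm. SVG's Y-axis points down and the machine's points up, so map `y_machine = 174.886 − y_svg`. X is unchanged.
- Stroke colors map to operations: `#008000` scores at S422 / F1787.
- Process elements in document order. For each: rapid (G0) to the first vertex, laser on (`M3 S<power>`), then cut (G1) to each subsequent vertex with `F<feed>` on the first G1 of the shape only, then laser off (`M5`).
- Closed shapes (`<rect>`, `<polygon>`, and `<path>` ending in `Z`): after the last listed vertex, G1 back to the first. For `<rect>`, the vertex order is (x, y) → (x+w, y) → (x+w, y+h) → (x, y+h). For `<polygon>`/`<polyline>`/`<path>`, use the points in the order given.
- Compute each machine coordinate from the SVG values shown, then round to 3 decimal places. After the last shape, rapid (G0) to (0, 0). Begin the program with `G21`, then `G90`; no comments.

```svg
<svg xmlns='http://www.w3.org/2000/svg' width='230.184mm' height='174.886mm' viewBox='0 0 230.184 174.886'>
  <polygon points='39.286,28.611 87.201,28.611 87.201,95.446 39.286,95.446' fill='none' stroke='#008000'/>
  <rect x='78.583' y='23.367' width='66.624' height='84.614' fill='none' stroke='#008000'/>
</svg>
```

Since the viewBox matches the mm dimensions, user units are millimetres directly. The only transform is the Y-flip y_m = 174.886 − y_svg.

Shape 1 is a rectangle drawn with `<polygon>`. Its stroke #008000 means score at S422, F1787. After flipping Y the toolpath is (39.286,146.275) → (87.201,146.275) → (87.201,79.440) → (39.286,79.440) → (39.286,146.275), returning to the start.

Shape 2 is a rectangle drawn with `<rect>`. Its stroke #008000 means score at S422, F1787. After flipping Y the toolpath is (78.583,151.519) → (145.207,151.519) → (145.207,66.905) → (78.583,66.905) → (78.583,151.519), returning to the start.

G21
G90
G0 X39.286 Y146.275
M3 S422
G1 X87.201 Y146.275 F1787
G1 X87.201 Y79.440
G1 X39.286 Y79.440
G1 X39.286 Y146.275
M5
G0 X78.583 Y151.519
M3 S422
G1 X145.207 Y151.519 F1787
G1 X145.207 Y66.905
G1 X78.583 Y66.905
G1 X78.583 Y151.519
M5
G0 X0.000 Y0.000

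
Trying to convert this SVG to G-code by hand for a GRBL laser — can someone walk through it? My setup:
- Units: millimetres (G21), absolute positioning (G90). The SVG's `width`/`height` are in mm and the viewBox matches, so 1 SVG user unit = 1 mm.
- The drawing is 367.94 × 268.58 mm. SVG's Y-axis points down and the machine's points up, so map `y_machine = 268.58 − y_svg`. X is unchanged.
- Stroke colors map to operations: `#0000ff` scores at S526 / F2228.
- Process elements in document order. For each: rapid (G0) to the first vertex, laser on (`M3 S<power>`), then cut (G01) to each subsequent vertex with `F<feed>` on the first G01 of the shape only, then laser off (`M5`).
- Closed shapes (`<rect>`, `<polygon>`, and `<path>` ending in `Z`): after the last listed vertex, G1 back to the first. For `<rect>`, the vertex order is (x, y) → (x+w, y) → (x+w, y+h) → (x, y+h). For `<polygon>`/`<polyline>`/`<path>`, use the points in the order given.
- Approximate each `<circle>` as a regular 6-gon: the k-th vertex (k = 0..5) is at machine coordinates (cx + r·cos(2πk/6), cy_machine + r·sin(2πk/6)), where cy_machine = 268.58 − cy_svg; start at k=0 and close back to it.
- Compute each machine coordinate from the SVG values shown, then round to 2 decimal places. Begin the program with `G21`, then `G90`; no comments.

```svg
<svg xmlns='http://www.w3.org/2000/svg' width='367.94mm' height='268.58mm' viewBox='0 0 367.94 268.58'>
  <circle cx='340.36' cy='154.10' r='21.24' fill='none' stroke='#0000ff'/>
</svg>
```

G21
G90
G0 X361.60 Y114.48
M3 S526
G01 X350.98 Y132.87 F2228
G01 X329.74 Y132.87
G01 X319.12 Y114.48
G01 X329.74 Y96.09
G01 X350.98 Y96.09
G01 X361.60 Y114.48
M5

viewBox `0 0 367.94 268.58` with mm width/height → 1 unit = 1 mm. Flip: y_m = 268.58 − y_svg.

**Shape 1** — `<circle>` circle, stroke `#0000ff` → score (S526, F2228). Machine vertices: (361.60,114.48) → (350.98,132.87) → (329.74,132.87) → (319.12,114.48) → (329.74,96.09) → (350.98,96.09) → (361.60,114.48). Closed: final G1 returns to the first vertex.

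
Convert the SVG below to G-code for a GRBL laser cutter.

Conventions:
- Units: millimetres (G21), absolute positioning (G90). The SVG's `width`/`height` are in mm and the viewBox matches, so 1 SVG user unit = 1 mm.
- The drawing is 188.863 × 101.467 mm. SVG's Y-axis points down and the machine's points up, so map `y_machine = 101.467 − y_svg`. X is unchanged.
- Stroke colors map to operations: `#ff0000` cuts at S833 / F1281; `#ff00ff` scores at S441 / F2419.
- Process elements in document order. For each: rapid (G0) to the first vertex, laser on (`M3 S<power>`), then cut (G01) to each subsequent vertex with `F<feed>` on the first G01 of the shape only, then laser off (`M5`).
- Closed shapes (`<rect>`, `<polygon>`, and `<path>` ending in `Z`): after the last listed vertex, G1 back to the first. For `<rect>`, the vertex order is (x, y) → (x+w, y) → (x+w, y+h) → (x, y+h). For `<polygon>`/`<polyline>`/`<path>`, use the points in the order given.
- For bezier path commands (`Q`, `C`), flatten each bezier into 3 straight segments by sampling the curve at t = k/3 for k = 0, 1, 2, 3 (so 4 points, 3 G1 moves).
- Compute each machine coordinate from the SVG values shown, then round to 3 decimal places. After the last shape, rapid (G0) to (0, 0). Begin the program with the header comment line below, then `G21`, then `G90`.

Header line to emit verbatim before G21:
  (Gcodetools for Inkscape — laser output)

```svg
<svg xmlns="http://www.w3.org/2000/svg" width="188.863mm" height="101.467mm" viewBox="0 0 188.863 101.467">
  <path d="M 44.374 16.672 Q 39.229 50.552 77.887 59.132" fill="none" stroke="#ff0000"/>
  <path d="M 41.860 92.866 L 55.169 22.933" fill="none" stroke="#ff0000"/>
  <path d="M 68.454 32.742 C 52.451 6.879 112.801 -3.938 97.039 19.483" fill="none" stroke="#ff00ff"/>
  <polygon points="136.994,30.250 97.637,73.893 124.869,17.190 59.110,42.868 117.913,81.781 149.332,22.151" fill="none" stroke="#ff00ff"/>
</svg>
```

Since the viewBox matches the mm dimensions, user units are millimetres directly. The only transform is the Y-flip y_m = 101.467 − y_svg.

Shape 1 is a quadratic bezier drawn with `<path>`. Its stroke #ff0000 means cut at S833, F1281. After flipping Y the toolpath is (44.374,84.795) → (45.811,65.019) → (56.982,50.866) → (77.887,42.335).

Shape 2 is a line segment drawn with `<path>`. Its stroke #ff0000 means cut at S833, F1281. After flipping Y the toolpath is (41.860,8.601) → (55.169,78.534).

Shape 3 is a cubic bezier drawn with `<path>`. Its stroke #ff00ff means score at S441, F2419. After flipping Y the toolpath is (68.454,68.725) → (72.255,88.862) → (93.077,94.703) → (97.039,81.984).

Shape 4 is a closed polygon drawn with `<polygon>`. Its stroke #ff00ff means score at S441, F2419. After flipping Y the toolpath is (136.994,71.217) → (97.637,27.574) → (124.869,84.277) → (59.110,58.599) → (117.913,19.686) → (149.332,79.316) → (136.994,71.217), returning to the start.

(Gcodetools for Inkscape — laser output)
G21
G90
G0 X44.374 Y84.795
M3 S833
G01 X45.811 Y65.019 F1281
G01 X56.982 Y50.866
G01 X77.887 Y42.335
M5
G0 X41.860 Y8.601
M3 S833
G01 X55.169 Y78.534 F1281
M5
G0 X68.454 Y68.725
M3 S441
G01 X72.255 Y88.862 F2419
G01 X93.077 Y94.703
G01 X97.039 Y81.984
M5
G0 X136.994 Y71.217
M3 S441
G01 X97.637 Y27.574 F2419
G01 X124.869 Y84.277
G01 X59.110 Y58.599
G01 X117.913 Y19.686
G01 X149.332 Y79.316
G01 X136.994 Y71.217
M5
G0 X0.000 Y0.000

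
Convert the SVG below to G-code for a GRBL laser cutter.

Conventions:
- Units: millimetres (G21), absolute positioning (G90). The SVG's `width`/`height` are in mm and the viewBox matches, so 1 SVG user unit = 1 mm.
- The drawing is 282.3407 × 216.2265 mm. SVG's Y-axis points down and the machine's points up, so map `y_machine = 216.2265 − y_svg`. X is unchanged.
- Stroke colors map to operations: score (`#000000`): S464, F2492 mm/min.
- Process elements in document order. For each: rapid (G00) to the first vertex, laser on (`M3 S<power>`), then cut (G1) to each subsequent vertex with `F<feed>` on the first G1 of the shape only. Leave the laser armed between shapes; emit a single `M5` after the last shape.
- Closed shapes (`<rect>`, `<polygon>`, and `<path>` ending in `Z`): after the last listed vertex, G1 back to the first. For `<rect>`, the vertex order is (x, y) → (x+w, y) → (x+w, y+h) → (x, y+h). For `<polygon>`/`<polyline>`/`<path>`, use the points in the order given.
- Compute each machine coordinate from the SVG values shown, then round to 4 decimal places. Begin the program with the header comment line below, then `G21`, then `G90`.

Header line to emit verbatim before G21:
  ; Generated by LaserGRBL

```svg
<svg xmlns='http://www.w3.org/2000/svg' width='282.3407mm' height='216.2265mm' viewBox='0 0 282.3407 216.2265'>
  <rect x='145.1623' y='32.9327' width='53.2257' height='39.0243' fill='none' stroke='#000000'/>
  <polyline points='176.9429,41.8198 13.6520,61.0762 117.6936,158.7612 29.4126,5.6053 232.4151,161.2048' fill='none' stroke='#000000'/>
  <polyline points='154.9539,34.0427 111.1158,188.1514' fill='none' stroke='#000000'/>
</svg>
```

Since the viewBox matches the mm dimensions, user units are millimetres directly. The only transform is the Y-flip y_m = 216.2265 − y_svg.

Shape 1 is a rectangle drawn with `<rect>`. Its stroke #000000 means score at S464, F2492. After flipping Y the toolpath is (145.1623,183.2938) → (198.3880,183.2938) → (198.3880,144.2695) → (145.1623,144.2695) → (145.1623,183.2938), returning to the start.

Shape 2 is a open polyline drawn with `<polyline>`. Its stroke #000000 means score at S464, F2492. After flipping Y the toolpath is (176.9429,174.4067) → (13.6520,155.1503) → (117.6936,57.4653) → (29.4126,210.6212) → (232.4151,55.0217).

Shape 3 is a line segment drawn with `<polyline>`. Its stroke #000000 means score at S464, F2492. After flipping Y the toolpath is (154.9539,182.1838) → (111.1158,28.0751).

; Generated by LaserGRBL
G21
G90
G00 X145.1623 Y183.2938
M3 S464
G1 X198.3880 Y183.2938 F2492
G1 X198.3880 Y144.2695
G1 X145.1623 Y144.2695
G1 X145.1623 Y183.2938
G00 X176.9429 Y174.4067
M3 S464
G1 X13.6520 Y155.1503 F2492
G1 X117.6936 Y57.4653
G1 X29.4126 Y210.6212
G1 X232.4151 Y55.0217
G00 X154.9539 Y182.1838
M3 S464
G1 X111.1158 Y28.0751 F2492
M5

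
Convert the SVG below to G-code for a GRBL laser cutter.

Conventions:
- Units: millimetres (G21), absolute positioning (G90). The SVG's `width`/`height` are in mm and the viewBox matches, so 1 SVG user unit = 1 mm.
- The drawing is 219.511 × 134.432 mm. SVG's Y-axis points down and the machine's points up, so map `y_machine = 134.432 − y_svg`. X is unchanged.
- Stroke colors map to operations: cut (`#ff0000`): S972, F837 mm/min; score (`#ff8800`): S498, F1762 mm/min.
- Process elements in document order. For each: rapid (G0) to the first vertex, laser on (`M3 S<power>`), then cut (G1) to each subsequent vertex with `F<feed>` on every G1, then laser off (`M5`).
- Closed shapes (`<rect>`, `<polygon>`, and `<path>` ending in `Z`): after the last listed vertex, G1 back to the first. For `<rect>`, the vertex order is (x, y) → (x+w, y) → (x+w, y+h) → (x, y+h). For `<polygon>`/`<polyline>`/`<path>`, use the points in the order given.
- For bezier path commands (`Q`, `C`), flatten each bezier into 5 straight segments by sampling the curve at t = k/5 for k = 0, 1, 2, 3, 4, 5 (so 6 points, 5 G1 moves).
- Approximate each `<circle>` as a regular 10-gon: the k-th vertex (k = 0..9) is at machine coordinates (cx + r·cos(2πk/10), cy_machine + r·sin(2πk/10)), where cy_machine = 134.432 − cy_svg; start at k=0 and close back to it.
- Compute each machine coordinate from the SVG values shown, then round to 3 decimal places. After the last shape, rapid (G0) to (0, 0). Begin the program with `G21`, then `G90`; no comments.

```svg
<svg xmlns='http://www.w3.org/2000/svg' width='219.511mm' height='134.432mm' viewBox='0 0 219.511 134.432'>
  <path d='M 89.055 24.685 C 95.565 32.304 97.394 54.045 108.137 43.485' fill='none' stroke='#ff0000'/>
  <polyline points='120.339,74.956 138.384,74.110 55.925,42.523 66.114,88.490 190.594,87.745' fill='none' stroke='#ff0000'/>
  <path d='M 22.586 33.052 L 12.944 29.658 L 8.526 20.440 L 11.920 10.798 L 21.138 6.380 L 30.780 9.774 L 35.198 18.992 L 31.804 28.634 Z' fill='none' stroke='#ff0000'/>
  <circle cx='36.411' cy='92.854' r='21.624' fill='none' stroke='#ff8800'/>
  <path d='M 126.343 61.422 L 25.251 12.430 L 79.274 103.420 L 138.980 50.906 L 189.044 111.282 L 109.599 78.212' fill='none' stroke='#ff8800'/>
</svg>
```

1 u = 1 mm; y_m = 134.432 − y.

[1] `<path>` cubic bezier, #ff0000→cut S972 F837: (89.055,109.747) → (92.508,103.852) → (95.490,96.797) → (98.654,90.808) → (102.652,88.116) → (108.137,90.947)

[2] `<polyline>` open polyline, #ff0000→cut S972 F837: (120.339,59.476) → (138.384,60.322) → (55.925,91.909) → (66.114,45.942) → (190.594,46.687)

[3] `<path>` regular polygon, #ff0000→cut S972 F837: (22.586,101.380) → (12.944,104.774) → (8.526,113.992) → (11.920,123.634) → (21.138,128.052) → (30.780,124.658) → (35.198,115.440) → (31.804,105.798) → (22.586,101.380) (closed)

[4] `<circle>` circle, #ff8800→score S498 F1762: (58.035,41.578) → (53.905,54.288) → (43.093,62.144) → (29.729,62.144) → (18.917,54.288) → (14.787,41.578) → (18.917,28.868) → (29.729,21.012) → (43.093,21.012) → (53.905,28.868) → (58.035,41.578) (closed)

[5] `<path>` open polyline, #ff8800→score S498 F1762: (126.343,73.010) → (25.251,122.002) → (79.274,31.012) → (138.980,83.526) → (189.044,23.150) → (109.599,56.220)

G21
G90
G0 X89.055 Y109.747
M3 S972
G1 X92.508 Y103.852 F837
G1 X95.490 Y96.797 F837
G1 X98.654 Y90.808 F837
G1 X102.652 Y88.116 F837
G1 X108.137 Y90.947 F837
M5
G0 X120.339 Y59.476
M3 S972
G1 X138.384 Y60.322 F837
G1 X55.925 Y91.909 F837
G1 X66.114 Y45.942 F837
G1 X190.594 Y46.687 F837
M5
G0 X22.586 Y101.380
M3 S972
G1 X12.944 Y104.774 F837
G1 X8.526 Y113.992 F837
G1 X11.920 Y123.634 F837
G1 X21.138 Y128.052 F837
G1 X30.780 Y124.658 F837
G1 X35.198 Y115.440 F837
G1 X31.804 Y105.798 F837
G1 X22.586 Y101.380 F837
M5
G0 X58.035 Y41.578
M3 S498
G1 X53.905 Y54.288 F1762
G1 X43.093 Y62.144 F1762
G1 X29.729 Y62.144 F1762
G1 X18.917 Y54.288 F1762
G1 X14.787 Y41.578 F1762
G1 X18.917 Y28.868 F1762
G1 X29.729 Y21.012 F1762
G1 X43.093 Y21.012 F1762
G1 X53.905 Y28.868 F1762
G1 X58.035 Y41.578 F1762
M5
G0 X126.343 Y73.010
M3 S498
G1 X25.251 Y122.002 F1762
G1 X79.274 Y31.012 F1762
G1 X138.980 Y83.526 F1762
G1 X189.044 Y23.150 F1762
G1 X109.599 Y56.220 F1762
M5
G0 X0.000 Y0.000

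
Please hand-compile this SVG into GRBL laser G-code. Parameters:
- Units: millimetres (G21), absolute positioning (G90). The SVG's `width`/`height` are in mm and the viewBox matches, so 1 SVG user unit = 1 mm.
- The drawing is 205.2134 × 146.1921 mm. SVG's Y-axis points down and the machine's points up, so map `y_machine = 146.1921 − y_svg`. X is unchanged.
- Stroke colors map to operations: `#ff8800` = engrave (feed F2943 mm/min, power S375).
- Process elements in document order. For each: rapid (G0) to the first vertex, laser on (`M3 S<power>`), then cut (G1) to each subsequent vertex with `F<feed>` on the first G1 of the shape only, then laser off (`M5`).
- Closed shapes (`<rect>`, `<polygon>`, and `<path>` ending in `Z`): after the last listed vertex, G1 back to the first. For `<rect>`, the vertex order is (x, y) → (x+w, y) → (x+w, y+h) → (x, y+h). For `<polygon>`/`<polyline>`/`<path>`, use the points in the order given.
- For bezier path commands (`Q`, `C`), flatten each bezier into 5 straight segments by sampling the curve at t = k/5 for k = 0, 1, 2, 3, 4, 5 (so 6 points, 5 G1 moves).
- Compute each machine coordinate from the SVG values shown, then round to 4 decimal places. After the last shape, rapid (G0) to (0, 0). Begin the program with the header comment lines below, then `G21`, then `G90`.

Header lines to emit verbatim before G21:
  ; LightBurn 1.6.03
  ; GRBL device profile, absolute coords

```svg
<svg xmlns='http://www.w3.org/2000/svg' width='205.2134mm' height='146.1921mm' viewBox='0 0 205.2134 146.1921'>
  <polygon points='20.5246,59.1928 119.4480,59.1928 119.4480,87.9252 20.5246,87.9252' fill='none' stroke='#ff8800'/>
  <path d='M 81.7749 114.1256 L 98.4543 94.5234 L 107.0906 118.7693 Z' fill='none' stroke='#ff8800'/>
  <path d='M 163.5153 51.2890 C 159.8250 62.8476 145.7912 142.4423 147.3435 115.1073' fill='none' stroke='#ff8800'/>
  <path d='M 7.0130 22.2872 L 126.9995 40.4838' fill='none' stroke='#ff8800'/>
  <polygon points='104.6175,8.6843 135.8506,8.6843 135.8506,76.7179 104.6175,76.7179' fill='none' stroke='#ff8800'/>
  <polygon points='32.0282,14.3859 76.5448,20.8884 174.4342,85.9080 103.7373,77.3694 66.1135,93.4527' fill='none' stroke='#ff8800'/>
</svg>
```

; LightBurn 1.6.03
; GRBL device profile, absolute coords
G21
G90
G0 X20.5246 Y86.9993
M3 S375
G1 X119.4480 Y86.9993 F2943
G1 X119.4480 Y58.2669
G1 X20.5246 Y58.2669
G1 X20.5246 Y86.9993
M5
G0 X81.7749 Y32.0665
M3 S375
G1 X98.4543 Y51.6687 F2943
G1 X107.0906 Y27.4228
G1 X81.7749 Y32.0665
M5
G0 X163.5153 Y94.9031
M3 S375
G1 X160.2673 Y81.2033 F2943
G1 X155.7816 Y59.5733
G1 X151.3026 Y38.4112
G1 X148.0750 Y26.1156
G1 X147.3435 Y31.0848
M5
G0 X7.0130 Y123.9049
M3 S375
G1 X126.9995 Y105.7083 F2943
M5
G0 X104.6175 Y137.5078
M3 S375
G1 X135.8506 Y137.5078 F2943
G1 X135.8506 Y69.4742
G1 X104.6175 Y69.4742
G1 X104.6175 Y137.5078
M5
G0 X32.0282 Y131.8062
M3 S375
G1 X76.5448 Y125.3037 F2943
G1 X174.4342 Y60.2841
G1 X103.7373 Y68.8227
G1 X66.1135 Y52.7394
G1 X32.0282 Y131.8062
M5
G0 X0.0000 Y0.0000

1 u = 1 mm; y_m = 146.1921 − y.

[1] `<polygon>` rectangle, #ff8800→engrave S375 F2943: (20.5246,86.9993) → (119.4480,86.9993) → (119.4480,58.2669) → (20.5246,58.2669) → (20.5246,86.9993) (closed)

[2] `<path>` regular polygon, #ff8800→engrave S375 F2943: (81.7749,32.0665) → (98.4543,51.6687) → (107.0906,27.4228) → (81.7749,32.0665) (closed)

[3] `<path>` cubic bezier, #ff8800→engrave S375 F2943: (163.5153,94.9031) → (160.2673,81.2033) → (155.7816,59.5733) → (151.3026,38.4112) → (148.0750,26.1156) → (147.3435,31.0848)

[4] `<path>` line segment, #ff8800→engrave S375 F2943: (7.0130,123.9049) → (126.9995,105.7083)

[5] `<polygon>` rectangle, #ff8800→engrave S375 F2943: (104.6175,137.5078) → (135.8506,137.5078) → (135.8506,69.4742) → (104.6175,69.4742) → (104.6175,137.5078) (closed)

[6] `<polygon>` closed polygon, #ff8800→engrave S375 F2943: (32.0282,131.8062) → (76.5448,125.3037) → (174.4342,60.2841) → (103.7373,68.8227) → (66.1135,52.7394) → (32.0282,131.8062) (closed)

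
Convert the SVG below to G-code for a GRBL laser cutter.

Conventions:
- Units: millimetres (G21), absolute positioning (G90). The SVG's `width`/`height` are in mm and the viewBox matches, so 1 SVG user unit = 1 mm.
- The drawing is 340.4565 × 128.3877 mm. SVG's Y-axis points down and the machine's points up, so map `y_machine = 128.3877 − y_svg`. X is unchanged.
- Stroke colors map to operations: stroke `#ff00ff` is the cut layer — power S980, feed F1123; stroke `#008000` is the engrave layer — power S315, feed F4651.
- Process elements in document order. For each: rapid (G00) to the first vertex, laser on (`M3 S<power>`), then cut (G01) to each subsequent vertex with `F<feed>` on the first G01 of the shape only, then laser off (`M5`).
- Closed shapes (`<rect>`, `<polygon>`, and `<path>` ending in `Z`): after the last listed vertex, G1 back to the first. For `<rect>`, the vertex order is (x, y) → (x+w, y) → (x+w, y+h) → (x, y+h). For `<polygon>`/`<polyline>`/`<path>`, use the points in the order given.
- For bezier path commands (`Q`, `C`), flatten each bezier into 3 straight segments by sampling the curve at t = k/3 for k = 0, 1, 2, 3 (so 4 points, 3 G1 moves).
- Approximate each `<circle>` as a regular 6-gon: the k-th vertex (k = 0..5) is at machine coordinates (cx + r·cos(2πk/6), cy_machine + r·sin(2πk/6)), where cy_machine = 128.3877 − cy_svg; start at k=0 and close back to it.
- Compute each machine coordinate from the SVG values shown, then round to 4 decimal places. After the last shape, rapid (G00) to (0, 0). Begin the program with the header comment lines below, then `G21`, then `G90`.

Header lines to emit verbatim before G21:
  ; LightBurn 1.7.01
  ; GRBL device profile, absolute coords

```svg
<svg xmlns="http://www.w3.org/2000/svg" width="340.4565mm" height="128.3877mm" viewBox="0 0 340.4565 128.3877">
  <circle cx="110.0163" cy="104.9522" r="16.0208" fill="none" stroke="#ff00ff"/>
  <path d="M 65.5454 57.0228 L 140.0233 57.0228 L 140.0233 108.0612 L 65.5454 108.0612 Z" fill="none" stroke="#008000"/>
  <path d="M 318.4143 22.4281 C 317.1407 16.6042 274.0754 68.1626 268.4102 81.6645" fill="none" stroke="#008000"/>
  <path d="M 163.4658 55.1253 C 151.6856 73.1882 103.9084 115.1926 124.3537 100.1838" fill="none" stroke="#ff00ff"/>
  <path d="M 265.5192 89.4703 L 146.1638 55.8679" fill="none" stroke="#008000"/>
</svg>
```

; LightBurn 1.7.01
; GRBL device profile, absolute coords
G21
G90
G00 X126.0371 Y23.4355
M3 S980
G01 X118.0267 Y37.3099 F1123
G01 X102.0059 Y37.3099
G01 X93.9955 Y23.4355
G01 X102.0059 Y9.5611
G01 X118.0267 Y9.5611
G01 X126.0371 Y23.4355
M5
G00 X65.5454 Y71.3649
M3 S315
G01 X140.0233 Y71.3649 F4651
G01 X140.0233 Y20.3265
G01 X65.5454 Y20.3265
G01 X65.5454 Y71.3649
M5
G00 X318.4143 Y105.9596
M3 S315
G01 X306.1432 Y96.1908 F4651
G01 X283.6091 Y69.3758
G01 X268.4102 Y46.7232
M5
G00 X163.4658 Y73.2624
M3 S980
G01 X143.5466 Y50.2173 F1123
G01 X122.7893 Y29.2012
G01 X124.3537 Y28.2039
M5
G00 X265.5192 Y38.9174
M3 S315
G01 X146.1638 Y72.5198 F4651
M5
G00 X0.0000 Y0.0000

1 u = 1 mm; y_m = 128.3877 − y.

[1] `<circle>` circle, #ff00ff→cut S980 F1123: (126.0371,23.4355) → (118.0267,37.3099) → (102.0059,37.3099) → (93.9955,23.4355) → (102.0059,9.5611) → (118.0267,9.5611) → (126.0371,23.4355) (closed)

[2] `<path>` rectangle, #008000→engrave S315 F4651: (65.5454,71.3649) → (140.0233,71.3649) → (140.0233,20.3265) → (65.5454,20.3265) → (65.5454,71.3649) (closed)

[3] `<path>` cubic bezier, #008000→engrave S315 F4651: (318.4143,105.9596) → (306.1432,96.1908) → (283.6091,69.3758) → (268.4102,46.7232)

[4] `<path>` cubic bezier, #ff00ff→cut S980 F1123: (163.4658,73.2624) → (143.5466,50.2173) → (122.7893,29.2012) → (124.3537,28.2039)

[5] `<path>` line segment, #008000→engrave S315 F4651: (265.5192,38.9174) → (146.1638,72.5198)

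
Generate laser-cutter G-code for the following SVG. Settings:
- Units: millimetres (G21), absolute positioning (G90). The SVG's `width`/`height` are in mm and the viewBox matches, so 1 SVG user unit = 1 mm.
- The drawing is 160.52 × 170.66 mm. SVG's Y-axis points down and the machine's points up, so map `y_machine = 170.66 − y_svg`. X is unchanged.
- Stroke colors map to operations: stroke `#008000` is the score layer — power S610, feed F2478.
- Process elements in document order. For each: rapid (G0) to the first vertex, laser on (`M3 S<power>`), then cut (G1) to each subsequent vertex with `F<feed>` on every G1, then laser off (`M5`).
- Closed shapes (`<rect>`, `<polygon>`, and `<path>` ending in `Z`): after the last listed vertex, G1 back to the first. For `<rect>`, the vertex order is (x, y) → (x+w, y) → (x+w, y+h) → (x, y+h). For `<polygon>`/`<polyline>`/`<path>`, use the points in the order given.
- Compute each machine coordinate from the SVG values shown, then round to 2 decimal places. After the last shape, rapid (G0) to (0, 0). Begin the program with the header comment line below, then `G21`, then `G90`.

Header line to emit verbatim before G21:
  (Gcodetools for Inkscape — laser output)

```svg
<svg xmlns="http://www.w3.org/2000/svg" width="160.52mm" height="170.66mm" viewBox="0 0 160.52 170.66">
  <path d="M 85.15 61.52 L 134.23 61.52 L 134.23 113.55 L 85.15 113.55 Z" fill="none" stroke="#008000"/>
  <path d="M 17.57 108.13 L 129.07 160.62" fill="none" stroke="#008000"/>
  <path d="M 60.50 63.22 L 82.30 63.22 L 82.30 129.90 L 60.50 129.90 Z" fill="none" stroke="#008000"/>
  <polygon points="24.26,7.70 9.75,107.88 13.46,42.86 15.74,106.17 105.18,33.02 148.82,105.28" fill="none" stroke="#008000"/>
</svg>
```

(Gcodetools for Inkscape — laser output)
G21
G90
G0 X85.15 Y109.14
M3 S610
G1 X134.23 Y109.14 F2478
G1 X134.23 Y57.11 F2478
G1 X85.15 Y57.11 F2478
G1 X85.15 Y109.14 F2478
M5
G0 X17.57 Y62.53
M3 S610
G1 X129.07 Y10.04 F2478
M5
G0 X60.50 Y107.44
M3 S610
G1 X82.30 Y107.44 F2478
G1 X82.30 Y40.76 F2478
G1 X60.50 Y40.76 F2478
G1 X60.50 Y107.44 F2478
M5
G0 X24.26 Y162.96
M3 S610
G1 X9.75 Y62.78 F2478
G1 X13.46 Y127.80 F2478
G1 X15.74 Y64.49 F2478
G1 X105.18 Y137.64 F2478
G1 X148.82 Y65.38 F2478
G1 X24.26 Y162.96 F2478
M5
G0 X0.00 Y0.00

1 u = 1 mm; y_m = 170.66 − y.

[1] `<path>` rectangle, #008000→score S610 F2478: (85.15,109.14) → (134.23,109.14) → (134.23,57.11) → (85.15,57.11) → (85.15,109.14) (closed)

[2] `<path>` line segment, #008000→score S610 F2478: (17.57,62.53) → (129.07,10.04)

[3] `<path>` rectangle, #008000→score S610 F2478: (60.50,107.44) → (82.30,107.44) → (82.30,40.76) → (60.50,40.76) → (60.50,107.44) (closed)

[4] `<polygon>` closed polygon, #008000→score S610 F2478: (24.26,162.96) → (9.75,62.78) → (13.46,127.80) → (15.74,64.49) → (105.18,137.64) → (148.82,65.38) → (24.26,162.96) (closed)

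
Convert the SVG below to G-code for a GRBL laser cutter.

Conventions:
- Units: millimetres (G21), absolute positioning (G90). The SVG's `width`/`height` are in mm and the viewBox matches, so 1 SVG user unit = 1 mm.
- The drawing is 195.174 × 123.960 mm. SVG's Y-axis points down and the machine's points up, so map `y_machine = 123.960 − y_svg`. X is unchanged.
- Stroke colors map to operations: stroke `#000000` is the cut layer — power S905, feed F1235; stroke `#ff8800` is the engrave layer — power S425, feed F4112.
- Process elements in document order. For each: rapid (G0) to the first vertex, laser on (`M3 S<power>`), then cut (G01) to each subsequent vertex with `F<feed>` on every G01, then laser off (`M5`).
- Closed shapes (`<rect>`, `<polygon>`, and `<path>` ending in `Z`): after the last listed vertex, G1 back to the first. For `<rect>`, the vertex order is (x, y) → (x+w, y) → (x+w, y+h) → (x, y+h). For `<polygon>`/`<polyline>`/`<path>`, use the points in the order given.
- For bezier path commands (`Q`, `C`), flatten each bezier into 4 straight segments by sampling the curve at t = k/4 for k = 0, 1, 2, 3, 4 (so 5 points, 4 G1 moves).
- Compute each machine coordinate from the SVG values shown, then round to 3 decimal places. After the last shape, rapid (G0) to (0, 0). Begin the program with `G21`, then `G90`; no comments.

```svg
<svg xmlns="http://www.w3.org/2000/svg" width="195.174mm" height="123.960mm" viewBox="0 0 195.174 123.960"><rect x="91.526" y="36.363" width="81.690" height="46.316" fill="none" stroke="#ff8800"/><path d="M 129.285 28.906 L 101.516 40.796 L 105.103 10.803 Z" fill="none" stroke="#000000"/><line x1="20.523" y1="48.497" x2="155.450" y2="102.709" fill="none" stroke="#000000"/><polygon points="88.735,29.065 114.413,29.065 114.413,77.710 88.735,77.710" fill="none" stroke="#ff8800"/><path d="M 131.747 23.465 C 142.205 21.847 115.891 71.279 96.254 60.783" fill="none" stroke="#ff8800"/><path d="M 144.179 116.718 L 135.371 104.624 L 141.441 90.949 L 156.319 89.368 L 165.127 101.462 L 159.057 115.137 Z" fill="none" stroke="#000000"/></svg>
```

G21
G90
G0 X91.526 Y87.597
M3 S425
G01 X173.216 Y87.597 F4112
G01 X173.216 Y41.281 F4112
G01 X91.526 Y41.281 F4112
G01 X91.526 Y87.597 F4112
M5
G0 X129.285 Y95.054
M3 S905
G01 X101.516 Y83.164 F1235
G01 X105.103 Y113.157 F1235
G01 X129.285 Y95.054 F1235
M5
G0 X20.523 Y75.463
M3 S905
G01 X155.450 Y21.251 F1235
M5
G0 X88.735 Y94.895
M3 S425
G01 X114.413 Y94.895 F4112
G01 X114.413 Y46.250 F4112
G01 X88.735 Y46.250 F4112
G01 X88.735 Y94.895 F4112
M5
G0 X131.747 Y100.495
M3 S425
G01 X133.375 Y93.871 F4112
G01 X125.286 Y78.507 F4112
G01 X111.555 Y64.807 F4112
G01 X96.254 Y63.177 F4112
M5
G0 X144.179 Y7.242
M3 S905
G01 X135.371 Y19.336 F1235
G01 X141.441 Y33.011 F1235
G01 X156.319 Y34.592 F1235
G01 X165.127 Y22.498 F1235
G01 X159.057 Y8.823 F1235
G01 X144.179 Y7.242 F1235
M5
G0 X0.000 Y0.000

Since the viewBox matches the mm dimensions, user units are millimetres directly. The only transform is the Y-flip y_m = 123.960 − y_svg.

Shape 1 is a rectangle drawn with `<rect>`. Its stroke #ff8800 means engrave at S425, F4112. After flipping Y the toolpath is (91.526,87.597) → (173.216,87.597) → (173.216,41.281) → (91.526,41.281) → (91.526,87.597), returning to the start.

Shape 2 is a regular polygon drawn with `<path>`. Its stroke #000000 means cut at S905, F1235. After flipping Y the toolpath is (129.285,95.054) → (101.516,83.164) → (105.103,113.157) → (129.285,95.054), returning to the start.

Shape 3 is a line segment drawn with `<line>`. Its stroke #000000 means cut at S905, F1235. After flipping Y the toolpath is (20.523,75.463) → (155.450,21.251).

Shape 4 is a rectangle drawn with `<polygon>`. Its stroke #ff8800 means engrave at S425, F4112. After flipping Y the toolpath is (88.735,94.895) → (114.413,94.895) → (114.413,46.250) → (88.735,46.250) → (88.735,94.895), returning to the start.

Shape 5 is a cubic bezier drawn with `<path>`. Its stroke #ff8800 means engrave at S425, F4112. After flipping Y the toolpath is (131.747,100.495) → (133.375,93.871) → (125.286,78.507) → (111.555,64.807) → (96.254,63.177).

Shape 6 is a regular polygon drawn with `<path>`. Its stroke #000000 means cut at S905, F1235. After flipping Y the toolpath is (144.179,7.242) → (135.371,19.336) → (141.441,33.011) → (156.319,34.592) → (165.127,22.498) → (159.057,8.823) → (144.179,7.242), returning to the start.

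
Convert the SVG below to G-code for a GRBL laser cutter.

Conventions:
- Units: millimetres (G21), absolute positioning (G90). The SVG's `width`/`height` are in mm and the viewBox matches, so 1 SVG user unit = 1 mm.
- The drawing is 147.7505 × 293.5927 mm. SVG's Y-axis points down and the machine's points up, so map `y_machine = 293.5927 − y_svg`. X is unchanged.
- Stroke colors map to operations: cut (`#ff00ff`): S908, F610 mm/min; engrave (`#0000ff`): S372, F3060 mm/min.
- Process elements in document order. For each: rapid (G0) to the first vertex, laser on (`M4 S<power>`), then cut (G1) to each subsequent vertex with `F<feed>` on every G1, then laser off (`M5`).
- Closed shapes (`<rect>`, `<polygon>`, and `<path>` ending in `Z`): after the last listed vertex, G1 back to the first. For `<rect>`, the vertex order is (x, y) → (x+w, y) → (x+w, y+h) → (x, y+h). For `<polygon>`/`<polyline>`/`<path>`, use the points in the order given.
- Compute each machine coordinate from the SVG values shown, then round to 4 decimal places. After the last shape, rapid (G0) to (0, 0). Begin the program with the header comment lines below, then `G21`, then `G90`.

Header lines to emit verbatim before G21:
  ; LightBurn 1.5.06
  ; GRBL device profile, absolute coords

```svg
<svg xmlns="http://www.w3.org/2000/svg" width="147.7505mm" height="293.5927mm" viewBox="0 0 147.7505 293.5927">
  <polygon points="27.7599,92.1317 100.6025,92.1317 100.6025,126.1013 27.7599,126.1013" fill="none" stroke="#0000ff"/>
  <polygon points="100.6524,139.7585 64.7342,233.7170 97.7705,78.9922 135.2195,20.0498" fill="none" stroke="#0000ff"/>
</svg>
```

; LightBurn 1.5.06
; GRBL device profile, absolute coords
G21
G90
G0 X27.7599 Y201.4610
M4 S372
G1 X100.6025 Y201.4610 F3060
G1 X100.6025 Y167.4914 F3060
G1 X27.7599 Y167.4914 F3060
G1 X27.7599 Y201.4610 F3060
M5
G0 X100.6524 Y153.8342
M4 S372
G1 X64.7342 Y59.8757 F3060
G1 X97.7705 Y214.6005 F3060
G1 X135.2195 Y273.5429 F3060
G1 X100.6524 Y153.8342 F3060
M5
G0 X0.0000 Y0.0000

viewBox `0 0 147.7505 293.5927` with mm width/height → 1 unit = 1 mm. Flip: y_m = 293.5927 − y_svg.

**Shape 1** — `<polygon>` rectangle, stroke `#0000ff` → engrave (S372, F3060). Machine vertices: (27.7599,201.4610) → (100.6025,201.4610) → (100.6025,167.4914) → (27.7599,167.4914) → (27.7599,201.4610). Closed: final G1 returns to the first vertex.

**Shape 2** — `<polygon>` closed polygon, stroke `#0000ff` → engrave (S372, F3060). Machine vertices: (100.6524,153.8342) → (64.7342,59.8757) → (97.7705,214.6005) → (135.2195,273.5429) → (100.6524,153.8342). Closed: final G1 returns to the first vertex.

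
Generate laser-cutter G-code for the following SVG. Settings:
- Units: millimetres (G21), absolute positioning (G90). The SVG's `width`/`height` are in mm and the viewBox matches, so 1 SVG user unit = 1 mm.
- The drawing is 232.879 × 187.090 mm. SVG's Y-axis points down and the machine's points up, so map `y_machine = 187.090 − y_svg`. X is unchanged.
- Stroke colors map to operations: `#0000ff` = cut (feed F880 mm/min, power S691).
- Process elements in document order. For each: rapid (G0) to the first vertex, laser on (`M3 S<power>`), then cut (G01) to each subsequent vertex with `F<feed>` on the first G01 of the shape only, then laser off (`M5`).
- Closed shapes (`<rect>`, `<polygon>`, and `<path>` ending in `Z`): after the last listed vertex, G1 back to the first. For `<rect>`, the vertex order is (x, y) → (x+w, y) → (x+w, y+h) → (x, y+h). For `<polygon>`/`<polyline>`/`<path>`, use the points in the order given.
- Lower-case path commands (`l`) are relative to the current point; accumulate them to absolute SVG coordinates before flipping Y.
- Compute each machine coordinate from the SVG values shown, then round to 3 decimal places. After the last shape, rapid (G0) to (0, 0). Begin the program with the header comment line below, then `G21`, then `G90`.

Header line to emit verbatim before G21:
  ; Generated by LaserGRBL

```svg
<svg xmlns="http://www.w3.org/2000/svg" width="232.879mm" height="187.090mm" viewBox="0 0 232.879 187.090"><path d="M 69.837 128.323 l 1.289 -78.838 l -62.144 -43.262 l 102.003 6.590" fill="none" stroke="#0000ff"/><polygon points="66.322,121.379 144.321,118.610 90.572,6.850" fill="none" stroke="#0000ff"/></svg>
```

; Generated by LaserGRBL
G21
G90
G0 X69.837 Y58.767
M3 S691
G01 X71.126 Y137.605 F880
G01 X8.982 Y180.867
G01 X110.985 Y174.277
M5
G0 X66.322 Y65.711
M3 S691
G01 X144.321 Y68.480 F880
G01 X90.572 Y180.240
G01 X66.322 Y65.711
M5
G0 X0.000 Y0.000

1 u = 1 mm; y_m = 187.090 − y.

[1] `<path>` open polyline, #0000ff→cut S691 F880: (69.837,58.767) → (71.126,137.605) → (8.982,180.867) → (110.985,174.277)

[2] `<polygon>` closed polygon, #0000ff→cut S691 F880: (66.322,65.711) → (144.321,68.480) → (90.572,180.240) → (66.322,65.711) (closed)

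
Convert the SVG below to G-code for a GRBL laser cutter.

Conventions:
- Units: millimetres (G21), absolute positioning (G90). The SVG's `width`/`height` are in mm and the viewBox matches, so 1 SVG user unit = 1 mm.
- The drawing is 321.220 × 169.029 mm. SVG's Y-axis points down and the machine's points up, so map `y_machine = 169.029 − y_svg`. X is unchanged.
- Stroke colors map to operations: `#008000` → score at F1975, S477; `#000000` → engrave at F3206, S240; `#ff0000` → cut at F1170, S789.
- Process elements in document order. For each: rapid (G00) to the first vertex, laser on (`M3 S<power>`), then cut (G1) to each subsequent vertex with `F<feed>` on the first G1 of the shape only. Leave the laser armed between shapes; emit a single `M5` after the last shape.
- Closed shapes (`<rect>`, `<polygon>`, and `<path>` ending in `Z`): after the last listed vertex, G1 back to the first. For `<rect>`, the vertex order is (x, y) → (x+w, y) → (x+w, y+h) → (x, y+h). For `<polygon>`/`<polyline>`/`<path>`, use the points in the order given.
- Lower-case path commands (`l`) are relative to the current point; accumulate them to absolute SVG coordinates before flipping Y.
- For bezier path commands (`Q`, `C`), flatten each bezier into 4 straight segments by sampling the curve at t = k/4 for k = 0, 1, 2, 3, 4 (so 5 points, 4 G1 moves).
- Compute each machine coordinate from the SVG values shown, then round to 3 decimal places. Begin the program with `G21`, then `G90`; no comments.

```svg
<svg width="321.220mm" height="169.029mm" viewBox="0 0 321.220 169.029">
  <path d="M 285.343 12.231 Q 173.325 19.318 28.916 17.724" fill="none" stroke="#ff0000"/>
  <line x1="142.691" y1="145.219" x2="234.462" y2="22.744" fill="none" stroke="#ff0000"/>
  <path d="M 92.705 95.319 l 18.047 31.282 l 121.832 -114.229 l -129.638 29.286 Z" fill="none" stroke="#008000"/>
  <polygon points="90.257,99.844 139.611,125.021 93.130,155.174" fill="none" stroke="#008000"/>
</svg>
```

1 u = 1 mm; y_m = 169.029 − y.

[1] `<path>` quadratic bezier, #ff0000→cut S789 F1170: (285.343,156.798) → (227.310,153.797) → (165.227,151.881) → (99.096,151.051) → (28.916,151.305)

[2] `<line>` line segment, #ff0000→cut S789 F1170: (142.691,23.810) → (234.462,146.285)

[3] `<path>` closed polygon, #008000→score S477 F1975: (92.705,73.710) → (110.752,42.428) → (232.584,156.657) → (102.946,127.371) → (92.705,73.710) (closed)

[4] `<polygon>` regular polygon, #008000→score S477 F1975: (90.257,69.185) → (139.611,44.008) → (93.130,13.855) → (90.257,69.185) (closed)

G21
G90
G00 X285.343 Y156.798
M3 S789
G1 X227.310 Y153.797 F1170
G1 X165.227 Y151.881
G1 X99.096 Y151.051
G1 X28.916 Y151.305
G00 X142.691 Y23.810
M3 S789
G1 X234.462 Y146.285 F1170
G00 X92.705 Y73.710
M3 S477
G1 X110.752 Y42.428 F1975
G1 X232.584 Y156.657
G1 X102.946 Y127.371
G1 X92.705 Y73.710
G00 X90.257 Y69.185
M3 S477
G1 X139.611 Y44.008 F1975
G1 X93.130 Y13.855
G1 X90.257 Y69.185
M5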